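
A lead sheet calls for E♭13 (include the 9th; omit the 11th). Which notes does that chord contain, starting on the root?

E♭, G, B♭, D♭, F, C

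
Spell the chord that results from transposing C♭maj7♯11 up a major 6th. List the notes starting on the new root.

A♭ C E♭ G D

A major 6th up from C♭ is A♭, so the new chord is A♭ major seventh sharp eleven.
- root: A♭
- major 3rd: C
- perfect 5th: E♭
- major 7th: G
- augmented 11th: D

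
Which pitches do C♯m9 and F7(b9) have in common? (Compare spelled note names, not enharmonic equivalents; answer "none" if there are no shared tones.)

C♯m9 = C#, E, G#, B, D#.
F7(b9) = F, A, C, Eb, Gb.
Shared: none.

none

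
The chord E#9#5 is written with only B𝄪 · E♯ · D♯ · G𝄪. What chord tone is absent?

The full E#9#5 chord is E♯, G𝄪, B𝄪, D♯, F𝄪.
Comparing with the voicing, the major 9th (9th) — F𝄪 — is absent.

F𝄪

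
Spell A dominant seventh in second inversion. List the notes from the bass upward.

E, G, A, C-sharp

In root position, A dominant seventh is A–C-sharp–E–G.
Second inversion puts the fifth (E) in the bass.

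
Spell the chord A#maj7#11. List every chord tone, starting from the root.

A#maj7#11 is a major seventh sharp eleven built on A♯.
- root: A♯
- major 3rd: C𝄪
- perfect 5th: E♯
- major 7th: G𝄪
- augmented 11th: D𝄪

A♯, C𝄪, E♯, G𝄪, D𝄪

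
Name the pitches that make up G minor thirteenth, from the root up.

G, Bb, D, F, A, C, E

G minor thirteenth is a minor thirteenth built on G.
root → G
3rd (minor 3rd) → Bb
5th (perfect 5th) → D
7th (minor 7th) → F
9th (major 9th) → A
11th (perfect 11th) → C
13th (major 13th) → E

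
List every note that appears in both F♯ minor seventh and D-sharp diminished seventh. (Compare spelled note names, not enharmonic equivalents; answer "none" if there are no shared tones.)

F-sharp – A

F♯ minor seventh = F-sharp, A, C-sharp, E.
D-sharp diminished seventh = D-sharp, F-sharp, A, C.
Shared: F-sharp, A.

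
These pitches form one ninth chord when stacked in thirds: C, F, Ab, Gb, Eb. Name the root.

Arranged so that each adjacent pair is a third by letter name: F – Ab – C – Eb – Gb.
The bottom of that stack, F, is the root (this is F minor seventh flat nine).

F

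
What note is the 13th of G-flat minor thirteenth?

Eb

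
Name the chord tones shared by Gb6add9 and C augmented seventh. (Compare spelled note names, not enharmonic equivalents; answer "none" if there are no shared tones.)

Bb

Gb6add9 = Gb, Bb, Db, Eb, Ab.
C augmented seventh = C, E, G#, Bb.
Shared: Bb.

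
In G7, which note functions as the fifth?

Root of G7 = G. The 5th is a perfect 5th: G up a perfect 5th → D.

D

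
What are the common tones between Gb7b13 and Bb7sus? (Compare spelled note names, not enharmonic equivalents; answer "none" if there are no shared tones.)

Bb

Gb7b13 = Gb, Bb, Db, Fb, Ebb.
Bb7sus = Bb, Eb, F, Ab.
Shared: Bb.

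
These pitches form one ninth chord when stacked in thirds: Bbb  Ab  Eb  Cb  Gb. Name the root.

Ab

Arranged so that each adjacent pair is a third by letter name: Ab – Cb – Eb – Gb – Bbb.
The bottom of that stack, Ab, is the root (this is Ab minor seventh flat nine).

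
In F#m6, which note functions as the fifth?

C♯

Root of F#m6 = F♯. The 5th is a perfect 5th: F♯ up a perfect 5th → C♯.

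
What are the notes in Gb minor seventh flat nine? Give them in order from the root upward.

Root G-flat, quality minor seventh flat nine:
Root: G-flat
Minor 3rd (3rd): B-double-flat
Perfect 5th (5th): D-flat
Minor 7th (7th): F-flat
Minor 9th (9th): A-double-flat

G-flat  B-double-flat  D-flat  F-flat  A-double-flat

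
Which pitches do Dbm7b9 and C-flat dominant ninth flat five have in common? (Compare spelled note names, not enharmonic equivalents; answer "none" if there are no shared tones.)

D♭ – C♭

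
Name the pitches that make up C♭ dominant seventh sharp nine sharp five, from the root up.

C-flat E-flat G B-double-flat D

C♭ dominant seventh sharp nine sharp five: dominant seventh sharp nine sharp five on C-flat.
Root: C-flat
Major 3rd (3rd): E-flat
Augmented 5th (5th): G
Minor 7th (7th): B-double-flat
Augmented 9th (9th): D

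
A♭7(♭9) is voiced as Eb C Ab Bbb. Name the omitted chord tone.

A♭7(♭9) = Ab, C, Eb, Gb, Bbb. The voicing lacks the 7th (minor 7th), Gb.

Gb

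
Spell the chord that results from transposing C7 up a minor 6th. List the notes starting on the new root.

A♭, C, E♭, G♭

C up a minor 6th → A♭. New chord: A♭ dominant seventh.
A♭ — root
C — major 3rd
E♭ — perfect 5th
G♭ — minor 7th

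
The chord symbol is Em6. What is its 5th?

Em6 is built on E; its 5th is a perfect 5th above the root.
A fifth above E uses the letter B, and the perfect 5th above E is B.

B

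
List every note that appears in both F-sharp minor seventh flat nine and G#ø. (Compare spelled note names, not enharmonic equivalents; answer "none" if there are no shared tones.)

F#

F-sharp minor seventh flat nine = F#, A, C#, E, G.
G#ø = G#, B, D, F#.
Shared: F#.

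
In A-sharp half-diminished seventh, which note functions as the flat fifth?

E

Root of A-sharp half-diminished seventh = A#. The 5th is a diminished 5th: A# up a diminished 5th → E.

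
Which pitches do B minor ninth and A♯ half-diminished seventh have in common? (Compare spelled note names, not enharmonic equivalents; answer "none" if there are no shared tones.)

C-sharp

B minor ninth = B, D, F-sharp, A, C-sharp.
A♯ half-diminished seventh = A-sharp, C-sharp, E, G-sharp.
Shared: C-sharp.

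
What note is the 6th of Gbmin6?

Gbmin6 is built on Gb; its 6th is a major 6th above the root.
A sixth above G uses the letter E, and the major 6th above Gb is Eb.

Eb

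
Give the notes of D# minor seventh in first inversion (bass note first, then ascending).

F♯, A♯, C♯, D♯

In root position, D# minor seventh is D♯–F♯–A♯–C♯.
First inversion puts the third (F♯) in the bass.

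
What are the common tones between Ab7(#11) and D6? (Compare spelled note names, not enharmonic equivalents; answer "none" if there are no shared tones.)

Ab7(#11) = Ab, C, Eb, Gb, D.
D6 = D, F#, A, B.
Shared: D.

D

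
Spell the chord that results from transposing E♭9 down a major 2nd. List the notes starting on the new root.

Eb down a major 2nd → Db. New chord: Db dominant ninth.
- root: Db
- major 3rd: F
- perfect 5th: Ab
- minor 7th: Cb
- major 9th: Eb

Db, F, Ab, Cb, Eb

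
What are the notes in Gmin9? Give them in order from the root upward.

G – Bb – D – F – A

Gmin9 is a minor ninth built on G.
- root: G
- minor 3rd: Bb
- perfect 5th: D
- minor 7th: F
- major 9th: A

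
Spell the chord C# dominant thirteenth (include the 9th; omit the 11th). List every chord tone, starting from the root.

C-sharp – E-sharp – G-sharp – B – D-sharp – A-sharp

C# dominant thirteenth: dominant thirteenth on C-sharp.
Root: C-sharp
Major 3rd (3rd): E-sharp
Perfect 5th (5th): G-sharp
Minor 7th (7th): B
Major 9th (9th): D-sharp
Major 13th (13th): A-sharp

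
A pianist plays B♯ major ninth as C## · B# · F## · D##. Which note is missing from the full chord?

The full B♯ major ninth chord is B#, D##, F##, A##, C##.
Comparing with the voicing, the major 7th (7th) — A## — is absent.

A##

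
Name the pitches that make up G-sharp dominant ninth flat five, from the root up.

G-sharp dominant ninth flat five: dominant ninth flat five on G#.
root → G#
3rd (major 3rd) → B#
5th (diminished 5th) → D
7th (minor 7th) → F#
9th (major 9th) → A#

G# – B# – D – F# – A#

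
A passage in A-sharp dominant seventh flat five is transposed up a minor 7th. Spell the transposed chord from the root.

G-sharp – B-sharp – D – F-sharp

A-sharp up a minor 7th → G-sharp. New chord: G-sharp dominant seventh flat five.
Root: G-sharp
Major 3rd (3rd): B-sharp
Diminished 5th (5th): D
Minor 7th (7th): F-sharp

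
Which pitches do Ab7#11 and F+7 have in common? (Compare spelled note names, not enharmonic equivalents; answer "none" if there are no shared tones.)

Ab7#11: A♭ C E♭ G♭ D
F+7: F A C♯ E♭
Common to both → E♭.

E♭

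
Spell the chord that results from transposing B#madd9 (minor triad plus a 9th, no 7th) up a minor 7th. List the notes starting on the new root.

B# up a minor 7th → A#. New chord: A# minor added-ninth.
Root: A#
Minor 3rd (3rd): C#
Perfect 5th (5th): E#
Major 9th (9th): B#

A#, C#, E#, B#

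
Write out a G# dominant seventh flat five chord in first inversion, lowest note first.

In root position, G# dominant seventh flat five is G#–B#–D–F#.
First inversion puts the third (B#) in the bass.

B# D F# G#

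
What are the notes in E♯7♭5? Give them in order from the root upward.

E# G## B D#

E♯7♭5: dominant seventh flat five on E#.
Root: E#
Major 3rd (3rd): G##
Diminished 5th (5th): B
Minor 7th (7th): D#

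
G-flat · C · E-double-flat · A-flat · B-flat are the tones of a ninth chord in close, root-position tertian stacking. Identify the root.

A-flat

Arranged so that each adjacent pair is a third by letter name: A-flat – C – E-double-flat – G-flat – B-flat.
The bottom of that stack, A-flat, is the root (this is A-flat dominant ninth flat five).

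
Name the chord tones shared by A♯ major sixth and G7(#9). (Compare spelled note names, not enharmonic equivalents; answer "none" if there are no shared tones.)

A#

A♯ major sixth = A#, C##, E#, F##.
G7(#9) = G, B, D, F, A#.
Shared: A#.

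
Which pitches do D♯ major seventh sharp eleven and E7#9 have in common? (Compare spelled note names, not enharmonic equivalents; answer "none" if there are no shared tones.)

F##

D♯ major seventh sharp eleven: D# F## A# C## G##
E7#9: E G# B D F##
Common to both → F##.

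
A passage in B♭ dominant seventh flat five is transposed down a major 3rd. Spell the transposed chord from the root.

G-flat, B-flat, D-double-flat, F-flat

B-flat down a major 3rd → G-flat. New chord: G-flat dominant seventh flat five.
root → G-flat
3rd (major 3rd) → B-flat
5th (diminished 5th) → D-double-flat
7th (minor 7th) → F-flat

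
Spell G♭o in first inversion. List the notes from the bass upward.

G♭o = G♭–B𝄫–D𝄫; first inversion → third (B𝄫) lowest.

B𝄫, D𝄫, G♭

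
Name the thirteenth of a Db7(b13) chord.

Bbb

Root of Db7(b13) = Db. The 13th is a minor 13th: Db up a minor 13th → Bbb.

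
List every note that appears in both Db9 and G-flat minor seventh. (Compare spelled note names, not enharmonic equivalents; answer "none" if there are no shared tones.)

Db9: Db F Ab Cb Eb
G-flat minor seventh: Gb Bbb Db Fb
Common to both → Db.

Db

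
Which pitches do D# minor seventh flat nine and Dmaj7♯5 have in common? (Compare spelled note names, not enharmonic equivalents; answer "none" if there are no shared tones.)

D# minor seventh flat nine = D♯, F♯, A♯, C♯, E.
Dmaj7♯5 = D, F♯, A♯, C♯.
Shared: F♯, A♯, C♯.

F♯  A♯  C♯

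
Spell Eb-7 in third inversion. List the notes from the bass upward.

D♭, E♭, G♭, B♭

In root position, Eb-7 is E♭–G♭–B♭–D♭.
Third inversion puts the seventh (D♭) in the bass.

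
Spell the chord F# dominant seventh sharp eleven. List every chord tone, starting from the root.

F# dominant seventh sharp eleven is a dominant seventh sharp eleven built on F#.
F# — root
A# — major 3rd
C# — perfect 5th
E — minor 7th
B# — augmented 11th

F#, A#, C#, E, B#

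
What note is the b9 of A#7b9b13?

B

A#7b9b13 is built on A♯; its 9th is a minor 9th above the root.
A second above A uses the letter B, and the minor 9th above A♯ is B.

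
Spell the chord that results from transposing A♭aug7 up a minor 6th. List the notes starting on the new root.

Fb Ab C Ebb

Transposed root: Ab → Fb (minor 6th up). So we spell Fb augmented seventh:
Fb — root
Ab — major 3rd
C — augmented 5th
Ebb — minor 7th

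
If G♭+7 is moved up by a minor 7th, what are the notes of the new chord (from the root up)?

Fb, Ab, C, Ebb

Gb up a minor 7th → Fb. New chord: Fb augmented seventh.
Root: Fb
Major 3rd (3rd): Ab
Augmented 5th (5th): C
Minor 7th (7th): Ebb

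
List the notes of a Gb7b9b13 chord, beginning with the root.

G♭ B♭ D♭ F♭ A𝄫 E𝄫

Root G♭, quality dominant seventh flat nine flat thirteen:
G♭ — root
B♭ — major 3rd
D♭ — perfect 5th
F♭ — minor 7th
A𝄫 — minor 9th
E𝄫 — minor 13th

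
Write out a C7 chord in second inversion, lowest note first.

G, Bb, C, E

C7 = C–E–G–Bb; second inversion → fifth (G) lowest.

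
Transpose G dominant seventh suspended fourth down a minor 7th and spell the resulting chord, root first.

A minor 7th down from G is A, so the new chord is A dominant seventh suspended fourth.
- root: A
- perfect 4th: D
- perfect 5th: E
- minor 7th: G

A, D, E, G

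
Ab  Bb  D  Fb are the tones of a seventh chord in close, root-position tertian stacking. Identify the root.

Arranged so that each adjacent pair is a third by letter name: Bb – D – Fb – Ab.
The bottom of that stack, Bb, is the root (this is Bb dominant seventh flat five).

Bb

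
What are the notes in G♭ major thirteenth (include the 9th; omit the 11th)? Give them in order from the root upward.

G♭ major thirteenth: major thirteenth on Gb.
Gb — root
Bb — major 3rd
Db — perfect 5th
F — major 7th
Ab — major 9th
Eb — major 13th

Gb – Bb – Db – F – Ab – Eb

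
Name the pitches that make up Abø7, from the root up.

A♭  C♭  E𝄫  G♭

Abø7 is a half-diminished seventh built on A♭.
Root: A♭
Minor 3rd (3rd): C♭
Diminished 5th (5th): E𝄫
Minor 7th (7th): G♭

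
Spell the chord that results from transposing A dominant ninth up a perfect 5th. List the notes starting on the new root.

E G-sharp B D F-sharp

Transposed root: A → E (perfect 5th up). So we spell E dominant ninth:
Root: E
Major 3rd (3rd): G-sharp
Perfect 5th (5th): B
Minor 7th (7th): D
Major 9th (9th): F-sharp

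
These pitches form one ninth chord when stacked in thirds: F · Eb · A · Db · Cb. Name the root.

Db

Stacking in thirds gives Db – F – A – Cb – Eb, so Db is the root — Db dominant ninth sharp five.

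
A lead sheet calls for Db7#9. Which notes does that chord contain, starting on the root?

Db7#9: dominant seventh sharp nine on D♭.
root → D♭
3rd (major 3rd) → F
5th (perfect 5th) → A♭
7th (minor 7th) → C♭
9th (augmented 9th) → E

D♭  F  A♭  C♭  E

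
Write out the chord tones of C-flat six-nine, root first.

C-flat, E-flat, G-flat, A-flat, D-flat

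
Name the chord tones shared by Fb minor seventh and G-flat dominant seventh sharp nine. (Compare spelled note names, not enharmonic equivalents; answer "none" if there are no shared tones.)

Fb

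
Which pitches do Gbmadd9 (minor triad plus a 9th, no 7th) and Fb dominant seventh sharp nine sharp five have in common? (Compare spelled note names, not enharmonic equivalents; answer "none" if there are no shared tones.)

Ab

Gbmadd9 = Gb, Bbb, Db, Ab.
Fb dominant seventh sharp nine sharp five = Fb, Ab, C, Ebb, G.
Shared: Ab.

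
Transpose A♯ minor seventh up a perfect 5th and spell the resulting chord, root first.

E-sharp  G-sharp  B-sharp  D-sharp

A perfect 5th up from A-sharp is E-sharp, so the new chord is E-sharp minor seventh.
Root: E-sharp
Minor 3rd (3rd): G-sharp
Perfect 5th (5th): B-sharp
Minor 7th (7th): D-sharp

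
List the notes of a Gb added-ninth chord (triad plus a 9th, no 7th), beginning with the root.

G-flat, B-flat, D-flat, A-flat

Gb added-ninth is an added-ninth built on G-flat.
G-flat — root
B-flat — major 3rd
D-flat — perfect 5th
A-flat — major 9th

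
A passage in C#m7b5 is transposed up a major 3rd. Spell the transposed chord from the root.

E#  G#  B  D#

A major 3rd up from C# is E#, so the new chord is E# half-diminished seventh.
E# — root
G# — minor 3rd
B — diminished 5th
D# — minor 7th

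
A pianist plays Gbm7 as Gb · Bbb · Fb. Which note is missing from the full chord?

Db

Gbm7 = Gb, Bbb, Db, Fb. The voicing lacks the 5th (perfect 5th), Db.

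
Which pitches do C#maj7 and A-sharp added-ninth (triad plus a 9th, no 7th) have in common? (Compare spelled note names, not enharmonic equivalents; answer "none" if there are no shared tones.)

C#maj7 = C♯, E♯, G♯, B♯.
A-sharp added-ninth = A♯, C𝄪, E♯, B♯.
Shared: E♯, B♯.

E♯  B♯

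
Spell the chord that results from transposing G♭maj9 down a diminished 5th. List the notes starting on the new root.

C  E  G  B  D

Gb down a diminished 5th → C. New chord: C major ninth.
- root: C
- major 3rd: E
- perfect 5th: G
- major 7th: B
- major 9th: D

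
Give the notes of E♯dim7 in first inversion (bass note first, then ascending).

G#, B, D, E#

In root position, E♯dim7 is E#–G#–B–D.
First inversion puts the third (G#) in the bass.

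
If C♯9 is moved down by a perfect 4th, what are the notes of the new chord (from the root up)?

G♯, B♯, D♯, F♯, A♯

C♯ down a perfect 4th → G♯. New chord: G♯ dominant ninth.
G♯ — root
B♯ — major 3rd
D♯ — perfect 5th
F♯ — minor 7th
A♯ — major 9th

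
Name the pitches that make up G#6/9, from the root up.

G#6/9: six-nine on G#.
- root: G#
- major 3rd: B#
- perfect 5th: D#
- major 6th: E#
- major 9th: A#

G#, B#, D#, E#, A#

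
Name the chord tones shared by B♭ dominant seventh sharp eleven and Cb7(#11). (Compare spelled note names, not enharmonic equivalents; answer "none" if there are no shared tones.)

B♭ dominant seventh sharp eleven: Bb D F Ab E
Cb7(#11): Cb Eb Gb Bbb F
Common to both → F.

F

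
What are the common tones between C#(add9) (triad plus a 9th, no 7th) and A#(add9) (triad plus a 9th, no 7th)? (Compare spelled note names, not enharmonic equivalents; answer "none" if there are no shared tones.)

E#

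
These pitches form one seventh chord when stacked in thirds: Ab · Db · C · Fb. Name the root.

Db

Arranged so that each adjacent pair is a third by letter name: Db – Fb – Ab – C.
The bottom of that stack, Db, is the root (this is Db minor-major seventh).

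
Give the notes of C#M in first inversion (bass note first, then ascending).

C#M = C#–E#–G#; first inversion → third (E#) lowest.

E# G# C#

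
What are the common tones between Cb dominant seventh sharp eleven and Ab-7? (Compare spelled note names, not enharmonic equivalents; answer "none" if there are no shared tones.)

Cb dominant seventh sharp eleven = Cb, Eb, Gb, Bbb, F.
Ab-7 = Ab, Cb, Eb, Gb.
Shared: Cb, Eb, Gb.

Cb  Eb  Gb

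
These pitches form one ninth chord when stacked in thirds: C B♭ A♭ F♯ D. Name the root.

B♭

Arranged so that each adjacent pair is a third by letter name: B♭ – D – F♯ – A♭ – C.
The bottom of that stack, B♭, is the root (this is B♭ dominant ninth sharp five).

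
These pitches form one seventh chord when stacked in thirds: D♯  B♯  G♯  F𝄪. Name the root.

G♯

Arranged so that each adjacent pair is a third by letter name: G♯ – B♯ – D♯ – F𝄪.
The bottom of that stack, G♯, is the root (this is G♯ major seventh).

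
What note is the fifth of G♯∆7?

Root of G♯∆7 = G#. The 5th is a perfect 5th: G# up a perfect 5th → D#.

D#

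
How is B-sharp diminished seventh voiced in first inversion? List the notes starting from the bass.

In root position, B-sharp diminished seventh is B#–D#–F#–A.
First inversion puts the third (D#) in the bass.

D# F# A B#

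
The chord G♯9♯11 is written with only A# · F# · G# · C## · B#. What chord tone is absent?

D#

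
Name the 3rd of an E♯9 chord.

G𝄪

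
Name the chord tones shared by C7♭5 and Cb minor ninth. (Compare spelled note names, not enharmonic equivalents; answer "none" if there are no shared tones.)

Gb

C7♭5 = C, E, Gb, Bb.
Cb minor ninth = Cb, Ebb, Gb, Bbb, Db.
Shared: Gb.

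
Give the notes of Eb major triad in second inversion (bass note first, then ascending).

B-flat E-flat G

Eb major triad = E-flat–G–B-flat; second inversion → fifth (B-flat) lowest.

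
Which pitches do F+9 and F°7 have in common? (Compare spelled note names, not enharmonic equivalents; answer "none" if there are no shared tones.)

F

F+9: F A C♯ E♭ G
F°7: F A♭ C♭ E𝄫
Common to both → F.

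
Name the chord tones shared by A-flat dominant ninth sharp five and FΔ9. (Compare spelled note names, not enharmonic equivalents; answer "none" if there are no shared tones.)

A-flat dominant ninth sharp five: Ab C E Gb Bb
FΔ9: F A C E G
Common to both → C, E.

C – E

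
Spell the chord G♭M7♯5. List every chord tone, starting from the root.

Gb  Bb  D  F

G♭M7♯5 is an augmented major seventh built on Gb.
root → Gb
3rd (major 3rd) → Bb
5th (augmented 5th) → D
7th (major 7th) → F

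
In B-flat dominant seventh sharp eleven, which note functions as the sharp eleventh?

Root of B-flat dominant seventh sharp eleven = B-flat. The 11th is an augmented 11th: B-flat up an augmented 11th → E.

E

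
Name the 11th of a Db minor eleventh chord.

G-flat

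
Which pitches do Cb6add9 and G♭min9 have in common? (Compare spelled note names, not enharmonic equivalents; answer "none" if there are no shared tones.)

Gb – Ab – Db

Cb6add9 = Cb, Eb, Gb, Ab, Db.
G♭min9 = Gb, Bbb, Db, Fb, Ab.
Shared: Gb, Ab, Db.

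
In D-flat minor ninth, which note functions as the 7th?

C-flat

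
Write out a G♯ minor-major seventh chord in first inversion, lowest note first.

B  D#  F##  G#

In root position, G♯ minor-major seventh is G#–B–D#–F##.
First inversion puts the third (B) in the bass.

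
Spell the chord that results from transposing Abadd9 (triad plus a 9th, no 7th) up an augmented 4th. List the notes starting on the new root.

An augmented 4th up from Ab is D, so the new chord is D added-ninth.
- root: D
- major 3rd: F#
- perfect 5th: A
- major 9th: E

D F# A E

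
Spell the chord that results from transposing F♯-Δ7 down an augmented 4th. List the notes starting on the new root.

C – Eb – G – B

Transposed root: F# → C (augmented 4th down). So we spell C minor-major seventh:
C — root
Eb — minor 3rd
G — perfect 5th
B — major 7th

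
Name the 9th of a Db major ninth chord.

Root of Db major ninth = D♭. The 9th is a major 9th: D♭ up a major 9th → E♭.

E♭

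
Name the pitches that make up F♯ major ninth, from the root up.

F-sharp – A-sharp – C-sharp – E-sharp – G-sharp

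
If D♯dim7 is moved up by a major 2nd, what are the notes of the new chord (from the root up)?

E#, G#, B, D

D# up a major 2nd → E#. New chord: E# diminished seventh.
E# — root
G# — minor 3rd
B — diminished 5th
D — diminished 7th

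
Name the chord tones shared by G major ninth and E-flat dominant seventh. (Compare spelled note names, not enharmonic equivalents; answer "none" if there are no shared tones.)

G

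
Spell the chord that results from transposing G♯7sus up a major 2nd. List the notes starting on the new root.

A# – D# – E# – G#

Transposed root: G# → A# (major 2nd up). So we spell A# dominant seventh suspended fourth:
A# — root
D# — perfect 4th
E# — perfect 5th
G# — minor 7th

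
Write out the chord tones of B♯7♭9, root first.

B# D## F## A# C#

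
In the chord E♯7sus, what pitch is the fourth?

A#

E♯7sus is built on E#; its 4th is a perfect 4th above the root.
A fourth above E uses the letter A, and the perfect 4th above E# is A#.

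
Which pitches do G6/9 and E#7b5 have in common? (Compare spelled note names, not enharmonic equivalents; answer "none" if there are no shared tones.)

B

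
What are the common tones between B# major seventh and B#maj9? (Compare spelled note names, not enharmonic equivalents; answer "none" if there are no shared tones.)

B#, D##, F##, A##

B# major seventh = B#, D##, F##, A##.
B#maj9 = B#, D##, F##, A##, C##.
Shared: B#, D##, F##, A##.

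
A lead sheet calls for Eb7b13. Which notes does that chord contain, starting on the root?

Root Eb, quality dominant seventh flat thirteen:
root → Eb
3rd (major 3rd) → G
5th (perfect 5th) → Bb
7th (minor 7th) → Db
13th (minor 13th) → Cb

Eb – G – Bb – Db – Cb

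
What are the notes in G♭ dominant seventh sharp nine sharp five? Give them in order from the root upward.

G-flat B-flat D F-flat A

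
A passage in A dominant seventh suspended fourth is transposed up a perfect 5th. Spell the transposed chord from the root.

E, A, B, D

A up a perfect 5th → E. New chord: E dominant seventh suspended fourth.
E — root
A — perfect 4th
B — perfect 5th
D — minor 7th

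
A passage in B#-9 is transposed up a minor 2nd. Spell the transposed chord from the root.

C# E G# B D#

B# up a minor 2nd → C#. New chord: C# minor ninth.
C# — root
E — minor 3rd
G# — perfect 5th
B — minor 7th
D# — major 9th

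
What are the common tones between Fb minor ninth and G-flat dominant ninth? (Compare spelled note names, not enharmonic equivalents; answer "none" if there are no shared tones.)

Fb minor ninth: F-flat A-double-flat C-flat E-double-flat G-flat
G-flat dominant ninth: G-flat B-flat D-flat F-flat A-flat
Common to both → F-flat, G-flat.

F-flat – G-flat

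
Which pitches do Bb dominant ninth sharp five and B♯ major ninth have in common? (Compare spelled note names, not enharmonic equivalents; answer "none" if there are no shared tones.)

none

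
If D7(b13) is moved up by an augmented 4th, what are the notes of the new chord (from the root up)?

G♯ B♯ D♯ F♯ E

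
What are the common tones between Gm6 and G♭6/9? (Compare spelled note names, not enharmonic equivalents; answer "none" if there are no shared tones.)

Bb

Gm6: G Bb D E
G♭6/9: Gb Bb Db Eb Ab
Common to both → Bb.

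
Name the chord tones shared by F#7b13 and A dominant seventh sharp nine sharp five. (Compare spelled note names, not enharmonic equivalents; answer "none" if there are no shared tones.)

C#

F#7b13 = F#, A#, C#, E, D.
A dominant seventh sharp nine sharp five = A, C#, E#, G, B#.
Shared: C#.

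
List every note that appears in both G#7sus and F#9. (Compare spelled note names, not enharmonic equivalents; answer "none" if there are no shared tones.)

G#, C#, F#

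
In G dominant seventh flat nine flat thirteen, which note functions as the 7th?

F

G dominant seventh flat nine flat thirteen is built on G; its 7th is a minor 7th above the root.
A seventh above G uses the letter F, and the minor 7th above G is F.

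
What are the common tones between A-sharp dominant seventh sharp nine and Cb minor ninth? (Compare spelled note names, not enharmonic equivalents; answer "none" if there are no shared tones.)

none

A-sharp dominant seventh sharp nine: A# C## E# G# B##
Cb minor ninth: Cb Ebb Gb Bbb Db
Common to both → none.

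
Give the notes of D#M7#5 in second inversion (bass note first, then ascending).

D#M7#5 = D#–F##–A##–C##; second inversion → fifth (A##) lowest.

A## C## D# F##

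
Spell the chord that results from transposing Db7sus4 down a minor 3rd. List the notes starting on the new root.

Transposed root: D♭ → B♭ (minor 3rd down). So we spell B♭ dominant seventh suspended fourth:
B♭ — root
E♭ — perfect 4th
F — perfect 5th
A♭ — minor 7th

B♭ – E♭ – F – A♭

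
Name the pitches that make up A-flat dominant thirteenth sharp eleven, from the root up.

Root Ab, quality dominant thirteenth sharp eleven:
Root: Ab
Major 3rd (3rd): C
Perfect 5th (5th): Eb
Minor 7th (7th): Gb
Major 9th (9th): Bb
Augmented 11th (11th): D
Major 13th (13th): F

Ab, C, Eb, Gb, Bb, D, F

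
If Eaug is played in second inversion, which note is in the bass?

Eaug = E–G♯–B♯. Second inversion → fifth in the bass = B♯.

B♯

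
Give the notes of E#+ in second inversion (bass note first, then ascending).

B##  E#  G##

In root position, E#+ is E#–G##–B##.
Second inversion puts the fifth (B##) in the bass.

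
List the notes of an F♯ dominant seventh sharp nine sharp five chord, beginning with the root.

F#, A#, C##, E, G##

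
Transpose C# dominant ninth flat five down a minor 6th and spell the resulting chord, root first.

Transposed root: C# → E# (minor 6th down). So we spell E# dominant ninth flat five:
Root: E#
Major 3rd (3rd): G##
Diminished 5th (5th): B
Minor 7th (7th): D#
Major 9th (9th): F##

E# – G## – B – D# – F##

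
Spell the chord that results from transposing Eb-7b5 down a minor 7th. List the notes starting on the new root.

A minor 7th down from Eb is F, so the new chord is F half-diminished seventh.
F — root
Ab — minor 3rd
Cb — diminished 5th
Eb — minor 7th

F – Ab – Cb – Eb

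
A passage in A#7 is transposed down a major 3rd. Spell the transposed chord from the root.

F# – A# – C# – E

A# down a major 3rd → F#. New chord: F# dominant seventh.
F# — root
A# — major 3rd
C# — perfect 5th
E — minor 7th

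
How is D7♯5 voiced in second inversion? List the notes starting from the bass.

A♯ – C – D – F♯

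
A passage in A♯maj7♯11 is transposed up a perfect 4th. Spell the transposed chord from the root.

D# F## A# C## G##

Transposed root: A# → D# (perfect 4th up). So we spell D# major seventh sharp eleven:
Root: D#
Major 3rd (3rd): F##
Perfect 5th (5th): A#
Major 7th (7th): C##
Augmented 11th (11th): G##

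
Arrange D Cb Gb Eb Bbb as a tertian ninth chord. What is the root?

Arranged so that each adjacent pair is a third by letter name: Cb – Eb – Gb – Bbb – D.
The bottom of that stack, Cb, is the root (this is Cb dominant seventh sharp nine).

Cb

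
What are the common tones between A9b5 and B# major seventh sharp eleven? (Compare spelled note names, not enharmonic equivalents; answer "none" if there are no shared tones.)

none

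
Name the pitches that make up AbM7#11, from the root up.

A♭, C, E♭, G, D

AbM7#11: major seventh sharp eleven on A♭.
- root: A♭
- major 3rd: C
- perfect 5th: E♭
- major 7th: G
- augmented 11th: D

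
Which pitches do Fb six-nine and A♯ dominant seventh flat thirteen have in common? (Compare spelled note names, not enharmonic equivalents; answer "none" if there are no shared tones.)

none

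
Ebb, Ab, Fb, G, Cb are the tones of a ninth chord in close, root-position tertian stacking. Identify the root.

Fb

Stacking in thirds gives Fb – Ab – Cb – Ebb – G, so Fb is the root — Fb dominant seventh sharp nine.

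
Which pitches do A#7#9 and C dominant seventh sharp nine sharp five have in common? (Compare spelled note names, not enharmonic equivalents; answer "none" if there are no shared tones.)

G#

A#7#9 = A#, C##, E#, G#, B##.
C dominant seventh sharp nine sharp five = C, E, G#, Bb, D#.
Shared: G#.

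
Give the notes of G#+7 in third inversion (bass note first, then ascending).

G#+7 = G♯–B♯–D𝄪–F♯; third inversion → seventh (F♯) lowest.

F♯ – G♯ – B♯ – D𝄪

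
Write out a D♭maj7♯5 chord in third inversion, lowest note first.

C  D♭  F  A

In root position, D♭maj7♯5 is D♭–F–A–C.
Third inversion puts the seventh (C) in the bass.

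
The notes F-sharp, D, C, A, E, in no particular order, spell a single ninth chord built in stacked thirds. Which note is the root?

Stacking in thirds gives D – F-sharp – A – C – E, so D is the root — D dominant ninth.

D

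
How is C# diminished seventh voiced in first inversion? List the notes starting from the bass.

E G Bb C#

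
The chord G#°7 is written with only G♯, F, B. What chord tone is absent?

D

G#°7 = G♯, B, D, F. The voicing lacks the 5th (diminished 5th), D.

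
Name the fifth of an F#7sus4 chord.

C♯

F#7sus4 is built on F♯; its 5th is a perfect 5th above the root.
A fifth above F uses the letter C, and the perfect 5th above F♯ is C♯.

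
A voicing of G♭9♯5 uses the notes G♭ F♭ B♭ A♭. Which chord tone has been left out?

G♭9♯5 = G♭, B♭, D, F♭, A♭. The voicing lacks the 5th (augmented 5th), D.

D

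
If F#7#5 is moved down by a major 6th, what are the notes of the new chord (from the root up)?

A, C#, E#, G

F# down a major 6th → A. New chord: A augmented seventh.
A — root
C# — major 3rd
E# — augmented 5th
G — minor 7th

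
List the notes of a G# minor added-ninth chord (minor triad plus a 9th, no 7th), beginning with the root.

Root G#, quality minor added-ninth:
G# — root
B — minor 3rd
D# — perfect 5th
A# — major 9th

G# B D# A#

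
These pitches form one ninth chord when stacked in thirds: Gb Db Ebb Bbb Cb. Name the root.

Cb

Arranged so that each adjacent pair is a third by letter name: Cb – Ebb – Gb – Bbb – Db.
The bottom of that stack, Cb, is the root (this is Cb minor ninth).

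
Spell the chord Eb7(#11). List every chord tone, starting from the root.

Eb7(#11): dominant seventh sharp eleven on Eb.
root → Eb
3rd (major 3rd) → G
5th (perfect 5th) → Bb
7th (minor 7th) → Db
11th (augmented 11th) → A

Eb – G – Bb – Db – A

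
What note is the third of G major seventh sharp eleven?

Root of G major seventh sharp eleven = G. The 3rd is a major 3rd: G up a major 3rd → B.

B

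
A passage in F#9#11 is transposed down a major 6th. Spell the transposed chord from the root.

Transposed root: F# → A (major 6th down). So we spell A dominant ninth sharp eleven:
A — root
C# — major 3rd
E — perfect 5th
G — minor 7th
B — major 9th
D# — augmented 11th

A, C#, E, G, B, D#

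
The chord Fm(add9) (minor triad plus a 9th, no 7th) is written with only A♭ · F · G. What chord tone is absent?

C

Fm(add9) = F, A♭, C, G. The voicing lacks the 5th (perfect 5th), C.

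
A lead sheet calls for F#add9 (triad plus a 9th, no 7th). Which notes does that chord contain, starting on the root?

F# A# C# G#

F#add9 is an added-ninth built on F#.
F# — root
A# — major 3rd
C# — perfect 5th
G# — major 9th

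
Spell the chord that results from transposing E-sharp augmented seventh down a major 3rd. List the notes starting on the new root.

E-sharp down a major 3rd → C-sharp. New chord: C-sharp augmented seventh.
root → C-sharp
3rd (major 3rd) → E-sharp
5th (augmented 5th) → G-double-sharp
7th (minor 7th) → B

C-sharp – E-sharp – G-double-sharp – B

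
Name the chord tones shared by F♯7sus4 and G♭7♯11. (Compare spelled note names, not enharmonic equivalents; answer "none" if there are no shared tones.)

none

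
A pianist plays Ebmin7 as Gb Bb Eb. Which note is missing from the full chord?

Db

The full Ebmin7 chord is Eb, Gb, Bb, Db.
Comparing with the voicing, the minor 7th (7th) — Db — is absent.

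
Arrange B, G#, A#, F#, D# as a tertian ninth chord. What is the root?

G#

Arranged so that each adjacent pair is a third by letter name: G# – B – D# – F# – A#.
The bottom of that stack, G#, is the root (this is G# minor ninth).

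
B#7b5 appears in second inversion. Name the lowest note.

F♯

B#7b5 = B♯–D𝄪–F♯–A♯. Second inversion → fifth in the bass = F♯.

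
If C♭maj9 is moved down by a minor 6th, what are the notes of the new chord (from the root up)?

Eb – G – Bb – D – F

A minor 6th down from Cb is Eb, so the new chord is Eb major ninth.
Eb — root
G — major 3rd
Bb — perfect 5th
D — major 7th
F — major 9th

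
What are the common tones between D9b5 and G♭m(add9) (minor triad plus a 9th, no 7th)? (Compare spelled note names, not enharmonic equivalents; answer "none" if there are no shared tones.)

D9b5: D F♯ A♭ C E
G♭m(add9): G♭ B𝄫 D♭ A♭
Common to both → A♭.

A♭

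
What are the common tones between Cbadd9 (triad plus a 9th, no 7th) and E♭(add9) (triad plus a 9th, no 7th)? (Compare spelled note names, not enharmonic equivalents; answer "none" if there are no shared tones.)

Eb

Cbadd9 = Cb, Eb, Gb, Db.
E♭(add9) = Eb, G, Bb, F.
Shared: Eb.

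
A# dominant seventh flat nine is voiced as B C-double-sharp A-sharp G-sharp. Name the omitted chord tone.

E-sharp

A# dominant seventh flat nine = A-sharp, C-double-sharp, E-sharp, G-sharp, B. The voicing lacks the 5th (perfect 5th), E-sharp.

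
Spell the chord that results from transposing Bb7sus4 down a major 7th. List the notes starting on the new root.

A major 7th down from Bb is Cb, so the new chord is Cb dominant seventh suspended fourth.
Root: Cb
Perfect 4th (4th): Fb
Perfect 5th (5th): Gb
Minor 7th (7th): Bbb

Cb Fb Gb Bbb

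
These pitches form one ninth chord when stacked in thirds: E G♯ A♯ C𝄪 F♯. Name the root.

F♯

Arranged so that each adjacent pair is a third by letter name: F♯ – A♯ – C𝄪 – E – G♯.
The bottom of that stack, F♯, is the root (this is F♯ dominant ninth sharp five).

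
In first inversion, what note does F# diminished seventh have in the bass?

A

F# diminished seventh = F-sharp–A–C–E-flat. First inversion → third in the bass = A.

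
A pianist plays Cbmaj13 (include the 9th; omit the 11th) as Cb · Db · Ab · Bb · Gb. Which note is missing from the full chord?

Eb

The full Cbmaj13 chord is Cb, Eb, Gb, Bb, Db, Ab.
Comparing with the voicing, the major 3rd (3rd) — Eb — is absent.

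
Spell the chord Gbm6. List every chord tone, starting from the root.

Gb, Bbb, Db, Eb

Root Gb, quality minor sixth:
root → Gb
3rd (minor 3rd) → Bbb
5th (perfect 5th) → Db
6th (major 6th) → Eb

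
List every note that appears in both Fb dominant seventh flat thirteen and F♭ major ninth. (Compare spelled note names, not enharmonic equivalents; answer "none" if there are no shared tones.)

Fb dominant seventh flat thirteen: F-flat A-flat C-flat E-double-flat D-double-flat
F♭ major ninth: F-flat A-flat C-flat E-flat G-flat
Common to both → F-flat, A-flat, C-flat.

F-flat, A-flat, C-flat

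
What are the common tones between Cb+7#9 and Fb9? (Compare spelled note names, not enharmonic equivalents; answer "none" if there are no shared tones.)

Cb+7#9: Cb Eb G Bbb D
Fb9: Fb Ab Cb Ebb Gb
Common to both → Cb.

Cb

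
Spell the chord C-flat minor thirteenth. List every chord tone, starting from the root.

C♭, E𝄫, G♭, B𝄫, D♭, F♭, A♭

C-flat minor thirteenth: minor thirteenth on C♭.
root → C♭
3rd (minor 3rd) → E𝄫
5th (perfect 5th) → G♭
7th (minor 7th) → B𝄫
9th (major 9th) → D♭
11th (perfect 11th) → F♭
13th (major 13th) → A♭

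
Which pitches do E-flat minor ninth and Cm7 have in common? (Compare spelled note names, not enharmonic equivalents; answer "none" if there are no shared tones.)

Eb, Bb

E-flat minor ninth = Eb, Gb, Bb, Db, F.
Cm7 = C, Eb, G, Bb.
Shared: Eb, Bb.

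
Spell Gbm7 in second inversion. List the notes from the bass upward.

Db – Fb – Gb – Bbb

In root position, Gbm7 is Gb–Bbb–Db–Fb.
Second inversion puts the fifth (Db) in the bass.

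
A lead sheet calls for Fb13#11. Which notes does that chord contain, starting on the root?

Fb, Ab, Cb, Ebb, Gb, Bb, Db

Fb13#11 is a dominant thirteenth sharp eleven built on Fb.
root → Fb
3rd (major 3rd) → Ab
5th (perfect 5th) → Cb
7th (minor 7th) → Ebb
9th (major 9th) → Gb
11th (augmented 11th) → Bb
13th (major 13th) → Db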